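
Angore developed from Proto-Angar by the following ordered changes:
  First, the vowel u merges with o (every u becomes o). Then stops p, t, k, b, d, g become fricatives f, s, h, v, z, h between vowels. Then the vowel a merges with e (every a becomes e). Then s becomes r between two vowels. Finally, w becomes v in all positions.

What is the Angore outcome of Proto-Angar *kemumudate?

kemomozere

Angore: start from *kemumudate.
  rule 1 (vowel merger): kemumudate → kemomodate
  rule 2 (intervocalic lenition): kemomodate → kemomozase
  rule 3 (vowel merger): kemomozase → kemomozese
  rule 4 (rhotacism): kemomozese → kemomozere
  rule 5: no change — kemomozere
  ⇒ Angore kemomozere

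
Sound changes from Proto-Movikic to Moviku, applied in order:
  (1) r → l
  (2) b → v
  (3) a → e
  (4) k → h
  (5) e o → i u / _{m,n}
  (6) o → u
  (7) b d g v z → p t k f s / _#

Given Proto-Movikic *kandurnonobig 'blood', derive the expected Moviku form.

Moviku: start from *kandurnonobig.
  rule 1 (unconditioned shift): kandurnonobig → kandulnonobig
  rule 2 (unconditioned shift): kandulnonobig → kandulnonovig
  rule 3 (vowel merger): kandulnonovig → kendulnonovig
  rule 4 (unconditioned shift): kendulnonovig → hendulnonovig
  rule 5 (pre-nasal raising): hendulnonovig → hindulnunovig
  rule 6 (vowel merger): hindulnunovig → hindulnunuvig
  rule 7 (final devoicing): hindulnunuvig → hindulnunuvik
  ⇒ Moviku hindulnunuvik

hindulnunuvik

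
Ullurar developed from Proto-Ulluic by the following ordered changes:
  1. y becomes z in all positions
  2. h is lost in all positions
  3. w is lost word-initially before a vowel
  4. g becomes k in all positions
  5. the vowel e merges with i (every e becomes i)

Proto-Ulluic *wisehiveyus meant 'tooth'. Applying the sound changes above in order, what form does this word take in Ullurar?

isiivizus

Ullurar: *wisehiveyus
  wisehiveyus → wisehivezus   [unconditioned shift]
  wisehivezus → wiseivezus   [h-loss]
  wiseivezus → iseivezus   [glide loss]
  iseivezus (rule 4 does not apply)
  iseivezus → isiivizus   [vowel merger]
  giving Ullurar isiivizus.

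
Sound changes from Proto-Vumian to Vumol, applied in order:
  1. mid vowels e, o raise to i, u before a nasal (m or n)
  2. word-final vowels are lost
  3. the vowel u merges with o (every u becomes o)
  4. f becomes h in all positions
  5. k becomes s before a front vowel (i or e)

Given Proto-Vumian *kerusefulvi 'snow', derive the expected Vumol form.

Vumol: *kerusefulvi > kerusefulv > kerosefolv > keroseholv > seroseholv  (by apocope, vowel merger, unconditioned shift, palatalisation)

seroseholv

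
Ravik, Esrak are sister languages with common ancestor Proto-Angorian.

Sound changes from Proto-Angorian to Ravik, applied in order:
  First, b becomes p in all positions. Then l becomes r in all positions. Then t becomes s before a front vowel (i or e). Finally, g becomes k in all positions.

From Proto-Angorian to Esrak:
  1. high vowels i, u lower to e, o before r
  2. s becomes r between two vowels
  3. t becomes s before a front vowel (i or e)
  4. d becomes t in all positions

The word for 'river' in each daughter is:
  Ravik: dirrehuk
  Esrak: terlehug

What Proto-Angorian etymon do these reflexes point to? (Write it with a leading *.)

*dirlehug

Position 2: Ravik has i, Esrak has e. Ravik preserves i here (none of its changes turn any other segment into i), so the proto-segment is *i.
Position 8: Ravik has k, Esrak has g. Esrak preserves g here (none of its changes turn any other segment into g), so the proto-segment is *g.
This points to *dirlehug. Verify forward in each daughter:
Ravik: start from *dirlehug.
  rule 1: no change — dirlehug
  rule 2 (unconditioned shift): dirlehug → dirrehug
  rule 3: no change — dirrehug
  rule 4 (unconditioned shift): dirrehug → dirrehuk
  ⇒ Ravik dirrehuk
Esrak: *dirlehug
  dirlehug → derlehug   [pre-rhotic lowering]
  derlehug (rule 2 does not apply)
  derlehug (rule 3 does not apply)
  derlehug → terlehug   [unconditioned shift]
  giving Esrak terlehug.
No other proto-form is consistent with every reflex, so the reconstruction is *dirlehug.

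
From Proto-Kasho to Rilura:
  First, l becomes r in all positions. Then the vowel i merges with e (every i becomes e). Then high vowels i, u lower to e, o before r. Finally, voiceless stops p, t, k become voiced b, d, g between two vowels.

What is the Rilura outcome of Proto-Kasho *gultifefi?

gortefefe

Rilura: *gultifefi > gurtifefi > gurtefefe > gortefefe  (by unconditioned shift, vowel merger, pre-rhotic lowering)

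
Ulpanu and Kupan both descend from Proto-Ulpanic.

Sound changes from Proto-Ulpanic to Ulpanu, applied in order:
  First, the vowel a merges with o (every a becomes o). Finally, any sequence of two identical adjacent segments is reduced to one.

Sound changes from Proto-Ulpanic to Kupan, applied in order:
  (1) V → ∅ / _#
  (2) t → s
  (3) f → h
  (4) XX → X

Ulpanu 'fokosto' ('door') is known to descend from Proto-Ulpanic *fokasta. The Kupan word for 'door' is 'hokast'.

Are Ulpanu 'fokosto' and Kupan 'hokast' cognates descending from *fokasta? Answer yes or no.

Derive the expected Kupan reflex of *fokasta:
Kupan: start from *fokasta.
  rule 1 (apocope): fokasta → fokast
  rule 2 (unconditioned shift): fokast → fokass
  rule 3 (unconditioned shift): fokass → hokass
  rule 4 (degemination): hokass → hokas
  ⇒ Kupan hokas
The regular Kupan reflex would be 'hokas', but the attested form is 'hokast'. The correspondence is irregular, so they are not cognates (the Kupan form has a different source).

no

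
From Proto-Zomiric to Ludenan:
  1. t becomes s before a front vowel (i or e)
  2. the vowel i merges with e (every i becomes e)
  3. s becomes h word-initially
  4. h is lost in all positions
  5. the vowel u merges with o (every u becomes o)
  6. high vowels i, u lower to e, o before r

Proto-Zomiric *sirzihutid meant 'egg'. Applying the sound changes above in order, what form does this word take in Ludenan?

erzeosed

Ludenan: *sirzihutid
  sirzihutid → sirzihusid   [palatalisation]
  sirzihusid → serzehused   [vowel merger]
  serzehused → herzehused   [debuccalisation]
  herzehused → erzeused   [h-loss]
  erzeused → erzeosed   [vowel merger]
  erzeosed (rule 6 does not apply)
  giving Ludenan erzeosed.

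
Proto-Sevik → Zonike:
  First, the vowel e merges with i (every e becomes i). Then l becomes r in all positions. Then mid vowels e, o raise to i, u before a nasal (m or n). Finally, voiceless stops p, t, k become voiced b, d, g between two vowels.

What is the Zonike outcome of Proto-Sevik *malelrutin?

marirrudin

Zonike: *malelrutin > malilrutin > marirrutin > marirrudin  (by vowel merger, unconditioned shift, intervocalic voicing)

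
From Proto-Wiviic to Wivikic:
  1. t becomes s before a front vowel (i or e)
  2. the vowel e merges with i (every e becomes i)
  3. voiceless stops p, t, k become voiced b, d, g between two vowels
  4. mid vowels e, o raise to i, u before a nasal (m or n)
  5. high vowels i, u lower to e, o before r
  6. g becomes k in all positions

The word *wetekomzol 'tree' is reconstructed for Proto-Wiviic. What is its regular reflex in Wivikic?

Wivikic: *wetekomzol
  wetekomzol → wesekomzol   [palatalisation]
  wesekomzol → wisikomzol   [vowel merger]
  wisikomzol → wisigomzol   [intervocalic voicing]
  wisigomzol → wisigumzol   [pre-nasal raising]
  wisigumzol (rule 5 does not apply)
  wisigumzol → wisikumzol   [unconditioned shift]
  giving Wivikic wisikumzol.

wisikumzol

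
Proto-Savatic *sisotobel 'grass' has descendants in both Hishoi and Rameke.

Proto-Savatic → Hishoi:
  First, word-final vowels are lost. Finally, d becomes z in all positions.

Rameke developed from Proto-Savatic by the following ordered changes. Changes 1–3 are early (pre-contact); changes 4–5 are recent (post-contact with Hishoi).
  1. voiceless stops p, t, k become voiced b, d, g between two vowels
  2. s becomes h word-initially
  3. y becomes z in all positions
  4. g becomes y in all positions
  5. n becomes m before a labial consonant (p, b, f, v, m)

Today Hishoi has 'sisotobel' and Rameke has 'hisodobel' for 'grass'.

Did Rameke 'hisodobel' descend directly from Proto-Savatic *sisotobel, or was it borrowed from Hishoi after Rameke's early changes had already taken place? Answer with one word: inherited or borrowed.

If inherited, *sisotobel would pass through all of Rameke's changes:
Rameke: *sisotobel
  sisotobel → sisodobel   [intervocalic voicing]
  sisodobel → hisodobel   [debuccalisation]
  hisodobel (rule 3 does not apply)
  hisodobel (rule 4 does not apply)
  hisodobel (rule 5 does not apply)
  giving Rameke hisodobel.
If borrowed from Hishoi 'sisotobel' after the early changes, it would undergo only the recent ones:
  rule 4 (unconditioned shift): no change (sisotobel)
  rule 5 (nasal place assimilation): no change (sisotobel)
  ⇒ as a loan: sisotobel
Rameke 'hisodobel' matches the inherited outcome exactly, so it is an inherited cognate, not a loan.

inherited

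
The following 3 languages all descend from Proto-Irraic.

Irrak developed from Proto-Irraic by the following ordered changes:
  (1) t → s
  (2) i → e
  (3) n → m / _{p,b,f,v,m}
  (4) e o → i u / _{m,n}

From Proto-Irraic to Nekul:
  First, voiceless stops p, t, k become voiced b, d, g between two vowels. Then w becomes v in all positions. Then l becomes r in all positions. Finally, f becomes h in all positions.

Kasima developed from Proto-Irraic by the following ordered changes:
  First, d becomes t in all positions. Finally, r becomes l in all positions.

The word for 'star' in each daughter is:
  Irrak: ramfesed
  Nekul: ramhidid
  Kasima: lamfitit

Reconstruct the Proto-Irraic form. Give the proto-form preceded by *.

*ramfitid

Position 1: Irrak has r, Nekul has r, Kasima has l. Irrak preserves r here (none of its changes turn any other segment into r), so the proto-segment is *r.
Position 5: Irrak has e, Nekul has i, Kasima has i. Nekul preserves i here (none of its changes turn any other segment into i), so the proto-segment is *i.
Verify the candidate proto-form against each daughter:
Irrak: start from *ramfitid.
  rule 1 (unconditioned shift): ramfitid → ramfisid
  rule 2 (vowel merger): ramfisid → ramfesed
  rule 3: no change — ramfesed
  rule 4: no change — ramfesed
  ⇒ Irrak ramfesed
Nekul: *ramfitid > ramfidid > ramhidid  (by intervocalic voicing, unconditioned shift)
Kasima: *ramfitid > ramfitit > lamfitit  (by unconditioned shift, unconditioned shift)
Only *ramfitid yields all of Irrak ramfesed, Nekul ramhidid, Kasima lamfitit.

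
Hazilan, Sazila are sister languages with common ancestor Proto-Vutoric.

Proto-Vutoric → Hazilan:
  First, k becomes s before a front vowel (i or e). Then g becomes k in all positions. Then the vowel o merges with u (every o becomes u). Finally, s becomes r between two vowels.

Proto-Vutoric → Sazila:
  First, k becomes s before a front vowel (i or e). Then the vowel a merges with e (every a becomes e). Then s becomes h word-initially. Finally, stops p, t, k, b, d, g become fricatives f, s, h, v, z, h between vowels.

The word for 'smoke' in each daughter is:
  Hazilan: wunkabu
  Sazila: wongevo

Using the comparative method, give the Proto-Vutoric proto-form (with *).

Position 7: Hazilan has u, Sazila has o. Sazila preserves o here (none of its changes turn any other segment into o), so the proto-segment is *o.
Position 6: Hazilan has b, Sazila has v. Hazilan preserves b here (none of its changes turn any other segment into b), so the proto-segment is *b.
Position 2: Hazilan has u, Sazila has o. Sazila preserves o here (none of its changes turn any other segment into o), so the proto-segment is *o.
Continuing position by position gives *wongabo; check it forward:
Hazilan: *wongabo > wonkabo > wunkabu  (by unconditioned shift, vowel merger)
Sazila: *wongabo > wongebo > wongevo  (by vowel merger, intervocalic lenition)
Only *wongabo yields all of Hazilan wunkabu, Sazila wongevo.

*wongabo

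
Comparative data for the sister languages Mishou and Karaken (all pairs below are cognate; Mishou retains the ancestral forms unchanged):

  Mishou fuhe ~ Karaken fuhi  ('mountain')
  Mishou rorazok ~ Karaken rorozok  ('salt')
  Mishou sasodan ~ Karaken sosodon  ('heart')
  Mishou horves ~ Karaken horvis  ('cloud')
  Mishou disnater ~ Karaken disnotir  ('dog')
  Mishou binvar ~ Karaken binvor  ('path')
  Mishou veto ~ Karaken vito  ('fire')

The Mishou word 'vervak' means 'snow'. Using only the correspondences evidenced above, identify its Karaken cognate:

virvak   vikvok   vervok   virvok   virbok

disnater ~ disnotir — Mishou e corresponds to Karaken i after a consonant, before r.
rorazok ~ rorozok, sasodan ~ sosodon — Mishou a corresponds to Karaken o after a consonant, before a consonant other than r, m, n, p, b, f, v.
Applying these to Mishou 'vervak':
  vervak → virvak   (e→i after a consonant, before r)
  virvak → virvok   (a→o after a consonant, before a consonant other than r, m, n, p, b, f, v)
So the Karaken cognate is 'virvok'.

virvok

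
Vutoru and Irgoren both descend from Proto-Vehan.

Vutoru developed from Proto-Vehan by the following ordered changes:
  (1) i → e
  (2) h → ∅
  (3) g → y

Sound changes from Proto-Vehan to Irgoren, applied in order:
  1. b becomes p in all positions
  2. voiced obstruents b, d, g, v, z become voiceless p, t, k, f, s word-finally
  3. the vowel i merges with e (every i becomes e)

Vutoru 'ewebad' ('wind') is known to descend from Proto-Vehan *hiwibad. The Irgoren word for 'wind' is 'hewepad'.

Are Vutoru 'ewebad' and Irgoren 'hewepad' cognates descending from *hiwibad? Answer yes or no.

Derive the expected Irgoren reflex of *hiwibad:
Irgoren: start from *hiwibad.
  rule 1 (unconditioned shift): hiwibad → hiwipad
  rule 2 (final devoicing): hiwipad → hiwipat
  rule 3 (vowel merger): hiwipat → hewepat
  ⇒ Irgoren hewepat
The regular Irgoren reflex would be 'hewepat', but the attested form is 'hewepad'. The correspondence is irregular, so they are not cognates (the Irgoren form has a different source).

no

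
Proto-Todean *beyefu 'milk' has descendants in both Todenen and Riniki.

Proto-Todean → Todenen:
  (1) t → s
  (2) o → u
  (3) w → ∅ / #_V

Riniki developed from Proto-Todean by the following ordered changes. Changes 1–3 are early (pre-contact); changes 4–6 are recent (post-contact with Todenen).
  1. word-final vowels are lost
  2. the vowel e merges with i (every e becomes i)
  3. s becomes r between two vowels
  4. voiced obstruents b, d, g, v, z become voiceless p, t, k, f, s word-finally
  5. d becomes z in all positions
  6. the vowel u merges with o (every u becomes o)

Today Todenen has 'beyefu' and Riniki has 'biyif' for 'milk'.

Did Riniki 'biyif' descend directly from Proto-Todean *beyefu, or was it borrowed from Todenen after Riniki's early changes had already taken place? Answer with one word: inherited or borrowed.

inherited

If inherited, *beyefu would pass through all of Riniki's changes:
Riniki: *beyefu
  beyefu → beyef   [apocope]
  beyef → biyif   [vowel merger]
  biyif (rule 3 does not apply)
  biyif (rule 4 does not apply)
  biyif (rule 5 does not apply)
  biyif (rule 6 does not apply)
  giving Riniki biyif.
If borrowed from Todenen 'beyefu' after the early changes, it would undergo only the recent ones:
  rule 4 (final devoicing): no change (beyefu)
  rule 5 (unconditioned shift): no change (beyefu)
  rule 6 (vowel merger): beyefu → beyefo
  ⇒ as a loan: beyefo
Riniki 'biyif' matches the inherited outcome exactly, so it is an inherited cognate, not a loan.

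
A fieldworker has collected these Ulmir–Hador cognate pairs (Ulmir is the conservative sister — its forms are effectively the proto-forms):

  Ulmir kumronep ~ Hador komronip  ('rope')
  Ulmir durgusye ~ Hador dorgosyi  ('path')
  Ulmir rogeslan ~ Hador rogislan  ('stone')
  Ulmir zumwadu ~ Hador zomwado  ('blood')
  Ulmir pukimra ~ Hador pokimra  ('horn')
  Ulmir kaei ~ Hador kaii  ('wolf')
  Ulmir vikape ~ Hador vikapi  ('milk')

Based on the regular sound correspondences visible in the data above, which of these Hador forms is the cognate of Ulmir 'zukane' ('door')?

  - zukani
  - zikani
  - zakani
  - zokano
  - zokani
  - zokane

zokani

durgusye ~ dorgosyi, pukimra ~ pokimra — Ulmir u corresponds to Hador o after a consonant, before a consonant other than r, m, n, p, b, f, v.
durgusye ~ dorgosyi, vikape ~ vikapi — Ulmir e corresponds to Hador i word-finally.
Applying these to Ulmir 'zukane':
  zukane → zokane   (u→o after a consonant, before a consonant other than r, m, n, p, b, f, v)
  zokane → zokani   (e→i word-finally)
So the Hador cognate is 'zokani'.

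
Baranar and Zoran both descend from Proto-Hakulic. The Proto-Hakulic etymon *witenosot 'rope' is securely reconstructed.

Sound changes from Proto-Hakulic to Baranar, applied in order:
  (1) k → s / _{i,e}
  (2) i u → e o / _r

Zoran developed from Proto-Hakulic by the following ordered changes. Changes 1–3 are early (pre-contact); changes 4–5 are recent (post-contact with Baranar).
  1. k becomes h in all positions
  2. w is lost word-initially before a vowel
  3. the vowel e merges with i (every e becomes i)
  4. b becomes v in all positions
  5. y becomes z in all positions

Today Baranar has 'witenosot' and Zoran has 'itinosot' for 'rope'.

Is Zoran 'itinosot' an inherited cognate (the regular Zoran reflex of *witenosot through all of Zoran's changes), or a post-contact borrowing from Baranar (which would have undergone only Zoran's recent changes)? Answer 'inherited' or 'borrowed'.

If inherited, *witenosot would pass through all of Zoran's changes:
Zoran: *witenosot > itenosot > itinosot  (by glide loss, vowel merger)
If borrowed from Baranar 'witenosot' after the early changes, it would undergo only the recent ones:
  rule 4 (unconditioned shift): no change (witenosot)
  rule 5 (unconditioned shift): no change (witenosot)
  ⇒ as a loan: witenosot
Zoran 'itinosot' matches the inherited outcome exactly, so it is an inherited cognate, not a loan.

inherited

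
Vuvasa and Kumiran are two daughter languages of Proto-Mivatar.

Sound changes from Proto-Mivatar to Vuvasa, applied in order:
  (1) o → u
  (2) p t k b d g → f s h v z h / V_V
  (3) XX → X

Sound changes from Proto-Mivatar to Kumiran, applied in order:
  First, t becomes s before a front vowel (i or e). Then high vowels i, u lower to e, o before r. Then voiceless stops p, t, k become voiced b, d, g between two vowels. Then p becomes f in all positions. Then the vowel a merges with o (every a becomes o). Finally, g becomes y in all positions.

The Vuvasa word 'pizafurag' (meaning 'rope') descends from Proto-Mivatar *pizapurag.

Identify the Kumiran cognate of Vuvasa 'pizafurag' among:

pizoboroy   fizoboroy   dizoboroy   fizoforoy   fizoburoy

Kumiran: *pizapurag
  pizapurag (rule 1 does not apply)
  pizapurag → pizaporag   [pre-rhotic lowering]
  pizaporag → pizaborag   [intervocalic voicing]
  pizaborag → fizaborag   [unconditioned shift]
  fizaborag → fizoborog   [vowel merger]
  fizoborog → fizoboroy   [unconditioned shift]
  giving Kumiran fizoboroy.
Only 'fizoboroy' matches the regular Kumiran development of *pizapurag.

fizoboroy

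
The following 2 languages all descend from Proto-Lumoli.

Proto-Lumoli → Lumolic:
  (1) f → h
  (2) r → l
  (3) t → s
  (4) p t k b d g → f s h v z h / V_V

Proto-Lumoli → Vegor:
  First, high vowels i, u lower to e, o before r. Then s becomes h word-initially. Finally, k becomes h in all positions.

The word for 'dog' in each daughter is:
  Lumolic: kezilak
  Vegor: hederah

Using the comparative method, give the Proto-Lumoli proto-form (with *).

Position 1: Lumolic has k, Vegor has h. Lumolic preserves k here (none of its changes turn any other segment into k), so the proto-segment is *k.
Position 5: Lumolic has l, Vegor has r. Vegor preserves r here (none of its changes turn any other segment into r), so the proto-segment is *r.
Continuing position by position gives *kedirak; check it forward:
Lumolic: start from *kedirak.
  rule 1: no change — kedirak
  rule 2 (unconditioned shift): kedirak → kedilak
  rule 3: no change — kedilak
  rule 4 (intervocalic lenition): kedilak → kezilak
  ⇒ Lumolic kezilak
Vegor: *kedirak
  kedirak → kederak   [pre-rhotic lowering]
  kederak (rule 2 does not apply)
  kederak → hederah   [unconditioned shift]
  giving Vegor hederah.
Only *kedirak yields all of Lumolic kezilak, Vegor hederah.

*kedirak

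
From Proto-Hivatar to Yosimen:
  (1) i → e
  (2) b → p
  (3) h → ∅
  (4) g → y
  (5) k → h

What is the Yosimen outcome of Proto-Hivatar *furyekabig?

Yosimen: *furyekabig
  furyekabig → furyekabeg   [vowel merger]
  furyekabeg → furyekapeg   [unconditioned shift]
  furyekapeg (rule 3 does not apply)
  furyekapeg → furyekapey   [unconditioned shift]
  furyekapey → furyehapey   [unconditioned shift]
  giving Yosimen furyehapey.

furyehapey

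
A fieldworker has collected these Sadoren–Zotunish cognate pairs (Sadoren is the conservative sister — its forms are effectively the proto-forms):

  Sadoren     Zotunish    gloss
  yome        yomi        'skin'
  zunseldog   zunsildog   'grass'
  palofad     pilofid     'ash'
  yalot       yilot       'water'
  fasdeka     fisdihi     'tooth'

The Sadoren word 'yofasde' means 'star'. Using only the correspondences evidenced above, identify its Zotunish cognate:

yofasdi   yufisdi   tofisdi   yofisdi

yofisdi

palofad ~ pilofid, yalot ~ yilot — Sadoren a corresponds to Zotunish i after a consonant, before a consonant other than r, m, n, p, b, f, v.
yome ~ yomi — Sadoren e corresponds to Zotunish i word-finally.
Applying these to Sadoren 'yofasde':
  yofasde → yofisde   (a→i after a consonant, before a consonant other than r, m, n, p, b, f, v)
  yofisde → yofisdi   (e→i word-finally)
So the Zotunish cognate is 'yofisdi'.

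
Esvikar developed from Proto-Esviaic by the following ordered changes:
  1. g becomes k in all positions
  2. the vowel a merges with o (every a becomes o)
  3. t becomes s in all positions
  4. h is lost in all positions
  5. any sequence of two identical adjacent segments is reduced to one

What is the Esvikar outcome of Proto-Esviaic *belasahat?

belosos

Esvikar: start from *belasahat.
  rule 1: no change — belasahat
  rule 2 (vowel merger): belasahat → belosohot
  rule 3 (unconditioned shift): belosohot → belosohos
  rule 4 (h-loss): belosohos → belosoos
  rule 5 (degemination): belosoos → belosos
  ⇒ Esvikar belosos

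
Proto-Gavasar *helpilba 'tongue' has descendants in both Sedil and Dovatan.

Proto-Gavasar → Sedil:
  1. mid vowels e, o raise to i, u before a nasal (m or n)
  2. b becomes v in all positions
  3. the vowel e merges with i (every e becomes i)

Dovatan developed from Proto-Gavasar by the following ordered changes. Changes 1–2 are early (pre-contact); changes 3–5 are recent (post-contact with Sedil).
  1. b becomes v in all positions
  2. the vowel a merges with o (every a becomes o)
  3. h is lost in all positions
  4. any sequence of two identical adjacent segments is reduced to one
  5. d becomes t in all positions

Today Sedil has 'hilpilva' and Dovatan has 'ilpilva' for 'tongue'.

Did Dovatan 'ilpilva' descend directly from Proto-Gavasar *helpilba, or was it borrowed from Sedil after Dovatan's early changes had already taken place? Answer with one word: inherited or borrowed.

borrowed

If inherited, *helpilba would pass through all of Dovatan's changes:
Dovatan: *helpilba
  helpilba → helpilva   [unconditioned shift]
  helpilva → helpilvo   [vowel merger]
  helpilvo → elpilvo   [h-loss]
  elpilvo (rule 4 does not apply)
  elpilvo (rule 5 does not apply)
  giving Dovatan elpilvo.
If borrowed from Sedil 'hilpilva' after the early changes, it would undergo only the recent ones:
  rule 3 (h-loss): hilpilva → ilpilva
  rule 4 (degemination): no change (ilpilva)
  rule 5 (unconditioned shift): no change (ilpilva)
  ⇒ as a loan: ilpilva
Dovatan 'ilpilva' matches the loan outcome 'ilpilva', not the inherited 'elpilvo' — it skipped the early Dovatan changes, so it was borrowed from Sedil.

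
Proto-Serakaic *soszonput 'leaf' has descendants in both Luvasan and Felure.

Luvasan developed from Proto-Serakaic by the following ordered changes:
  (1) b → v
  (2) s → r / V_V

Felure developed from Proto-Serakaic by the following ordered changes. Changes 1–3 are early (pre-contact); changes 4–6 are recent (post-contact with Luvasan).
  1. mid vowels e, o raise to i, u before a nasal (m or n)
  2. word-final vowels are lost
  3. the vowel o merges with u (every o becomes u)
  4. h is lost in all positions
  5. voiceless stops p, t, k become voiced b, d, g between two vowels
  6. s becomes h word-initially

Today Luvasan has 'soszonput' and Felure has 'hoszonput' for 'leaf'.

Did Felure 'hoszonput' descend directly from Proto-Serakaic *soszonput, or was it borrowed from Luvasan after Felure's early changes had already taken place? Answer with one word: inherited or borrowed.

If inherited, *soszonput would pass through all of Felure's changes:
Felure: start from *soszonput.
  rule 1 (pre-nasal raising): soszonput → soszunput
  rule 2: no change — soszunput
  rule 3 (vowel merger): soszunput → suszunput
  rule 4: no change — suszunput
  rule 5: no change — suszunput
  rule 6 (debuccalisation): suszunput → huszunput
  ⇒ Felure huszunput
If borrowed from Luvasan 'soszonput' after the early changes, it would undergo only the recent ones:
  rule 4 (h-loss): no change (soszonput)
  rule 5 (intervocalic voicing): no change (soszonput)
  rule 6 (debuccalisation): soszonput → hoszonput
  ⇒ as a loan: hoszonput
Felure 'hoszonput' matches the loan outcome 'hoszonput', not the inherited 'huszunput' — it skipped the early Felure changes, so it was borrowed from Luvasan.

borrowed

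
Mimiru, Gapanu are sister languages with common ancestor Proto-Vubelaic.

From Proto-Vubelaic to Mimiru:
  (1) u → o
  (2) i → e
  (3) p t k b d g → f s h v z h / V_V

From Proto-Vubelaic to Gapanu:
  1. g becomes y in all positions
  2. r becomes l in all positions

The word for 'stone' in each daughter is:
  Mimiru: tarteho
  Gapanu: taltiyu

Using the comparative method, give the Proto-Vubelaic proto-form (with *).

*tartigu

Position 5: Mimiru has e, Gapanu has i. Gapanu preserves i here (none of its changes turn any other segment into i), so the proto-segment is *i.
Position 6: Mimiru has h, Gapanu has y. Taking the neighbouring segments as reconstructed: Mimiru h could go back to *k or *g or *h; Gapanu y could go back to *g or *y — the one source consistent with every daughter is *g.
Position 7: Mimiru has o, Gapanu has u. Gapanu preserves u here (none of its changes turn any other segment into u), so the proto-segment is *u.
Verify the candidate proto-form against each daughter:
Mimiru: *tartigu > tartigo > tartego > tarteho  (by vowel merger, vowel merger, intervocalic lenition)
Gapanu: start from *tartigu.
  rule 1 (unconditioned shift): tartigu → tartiyu
  rule 2 (unconditioned shift): tartiyu → taltiyu
  ⇒ Gapanu taltiyu
Only *tartigu yields all of Mimiru tarteho, Gapanu taltiyu.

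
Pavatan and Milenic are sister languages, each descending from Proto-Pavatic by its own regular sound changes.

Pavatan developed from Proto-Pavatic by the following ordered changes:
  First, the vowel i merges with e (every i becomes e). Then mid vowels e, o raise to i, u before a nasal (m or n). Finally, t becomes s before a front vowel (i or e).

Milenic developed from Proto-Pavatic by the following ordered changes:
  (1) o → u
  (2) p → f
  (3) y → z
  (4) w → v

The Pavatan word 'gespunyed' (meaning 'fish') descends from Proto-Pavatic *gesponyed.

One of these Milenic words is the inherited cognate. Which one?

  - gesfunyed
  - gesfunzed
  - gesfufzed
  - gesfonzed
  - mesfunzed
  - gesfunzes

Milenic: *gesponyed > gespunyed > gesfunyed > gesfunzed  (by vowel merger, unconditioned shift, unconditioned shift)

gesfunzed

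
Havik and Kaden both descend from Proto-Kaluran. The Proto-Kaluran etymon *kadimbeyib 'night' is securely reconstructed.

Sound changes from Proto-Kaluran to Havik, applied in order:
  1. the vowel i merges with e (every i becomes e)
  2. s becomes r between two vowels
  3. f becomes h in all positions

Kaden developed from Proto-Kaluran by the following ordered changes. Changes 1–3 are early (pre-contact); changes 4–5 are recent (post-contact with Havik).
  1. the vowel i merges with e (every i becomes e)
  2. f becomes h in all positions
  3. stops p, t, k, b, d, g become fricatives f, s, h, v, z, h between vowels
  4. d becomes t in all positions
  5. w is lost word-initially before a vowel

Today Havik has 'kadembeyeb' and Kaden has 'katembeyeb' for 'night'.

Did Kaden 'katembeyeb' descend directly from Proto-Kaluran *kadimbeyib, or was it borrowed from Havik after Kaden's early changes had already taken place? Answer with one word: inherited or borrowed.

If inherited, *kadimbeyib would pass through all of Kaden's changes:
Kaden: *kadimbeyib
  kadimbeyib → kadembeyeb   [vowel merger]
  kadembeyeb (rule 2 does not apply)
  kadembeyeb → kazembeyeb   [intervocalic lenition]
  kazembeyeb (rule 4 does not apply)
  kazembeyeb (rule 5 does not apply)
  giving Kaden kazembeyeb.
If borrowed from Havik 'kadembeyeb' after the early changes, it would undergo only the recent ones:
  rule 4 (unconditioned shift): kadembeyeb → katembeyeb
  rule 5 (glide loss): no change (katembeyeb)
  ⇒ as a loan: katembeyeb
Kaden 'katembeyeb' matches the loan outcome 'katembeyeb', not the inherited 'kazembeyeb' — it skipped the early Kaden changes, so it was borrowed from Havik.

borrowed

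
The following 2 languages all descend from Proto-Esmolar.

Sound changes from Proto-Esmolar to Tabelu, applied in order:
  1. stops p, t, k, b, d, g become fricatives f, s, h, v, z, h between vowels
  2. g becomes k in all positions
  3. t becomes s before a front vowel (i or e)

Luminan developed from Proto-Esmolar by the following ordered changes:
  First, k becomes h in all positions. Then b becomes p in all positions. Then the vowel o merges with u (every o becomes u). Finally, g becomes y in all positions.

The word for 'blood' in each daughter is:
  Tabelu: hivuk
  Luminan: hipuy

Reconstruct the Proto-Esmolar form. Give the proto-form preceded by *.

Position 5: Tabelu has k, Luminan has y. Taking the neighbouring segments as reconstructed: Tabelu k could go back to *k or *g; Luminan y could go back to *g or *y — the one source consistent with every daughter is *g.
Position 3: Tabelu has v, Luminan has p. Taking the neighbouring segments as reconstructed: Tabelu v could go back to *b or *v; Luminan p could go back to *p or *b — the one source consistent with every daughter is *b.
Verify the candidate proto-form against each daughter:
Tabelu: start from *hibug.
  rule 1 (intervocalic lenition): hibug → hivug
  rule 2 (unconditioned shift): hivug → hivuk
  rule 3: no change — hivuk
  ⇒ Tabelu hivuk
Luminan: start from *hibug.
  rule 1: no change — hibug
  rule 2 (unconditioned shift): hibug → hipug
  rule 3: no change — hipug
  rule 4 (unconditioned shift): hipug → hipuy
  ⇒ Luminan hipuy
No other proto-form is consistent with every reflex, so the reconstruction is *hibug.

*hibug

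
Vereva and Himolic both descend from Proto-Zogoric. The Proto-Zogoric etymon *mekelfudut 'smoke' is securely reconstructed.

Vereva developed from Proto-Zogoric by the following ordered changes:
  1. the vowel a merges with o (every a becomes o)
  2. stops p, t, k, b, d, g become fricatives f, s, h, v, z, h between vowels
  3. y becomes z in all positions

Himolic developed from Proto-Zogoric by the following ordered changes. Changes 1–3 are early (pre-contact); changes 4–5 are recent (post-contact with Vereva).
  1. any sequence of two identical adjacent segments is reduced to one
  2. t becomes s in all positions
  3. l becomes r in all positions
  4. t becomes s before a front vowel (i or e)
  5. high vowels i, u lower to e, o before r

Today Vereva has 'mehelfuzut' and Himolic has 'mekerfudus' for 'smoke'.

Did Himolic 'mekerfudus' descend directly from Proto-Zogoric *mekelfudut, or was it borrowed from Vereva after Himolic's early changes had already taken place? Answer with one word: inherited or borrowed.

inherited

If inherited, *mekelfudut would pass through all of Himolic's changes:
Himolic: *mekelfudut > mekelfudus > mekerfudus  (by unconditioned shift, unconditioned shift)
If borrowed from Vereva 'mehelfuzut' after the early changes, it would undergo only the recent ones:
  rule 4 (palatalisation): no change (mehelfuzut)
  rule 5 (pre-rhotic lowering): no change (mehelfuzut)
  ⇒ as a loan: mehelfuzut
Himolic 'mekerfudus' matches the inherited outcome exactly, so it is an inherited cognate, not a loan.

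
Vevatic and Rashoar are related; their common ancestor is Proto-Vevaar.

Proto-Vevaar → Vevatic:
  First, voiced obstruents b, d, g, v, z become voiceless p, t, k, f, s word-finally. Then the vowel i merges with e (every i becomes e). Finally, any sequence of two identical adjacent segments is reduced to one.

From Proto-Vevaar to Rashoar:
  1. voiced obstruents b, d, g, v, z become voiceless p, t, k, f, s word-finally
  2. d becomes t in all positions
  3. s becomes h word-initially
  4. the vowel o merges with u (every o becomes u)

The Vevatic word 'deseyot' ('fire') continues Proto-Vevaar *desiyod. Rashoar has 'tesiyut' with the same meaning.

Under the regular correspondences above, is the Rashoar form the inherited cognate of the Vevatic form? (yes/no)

Derive the expected Rashoar reflex of *desiyod:
Rashoar: start from *desiyod.
  rule 1 (final devoicing): desiyod → desiyot
  rule 2 (unconditioned shift): desiyot → tesiyot
  rule 3: no change — tesiyot
  rule 4 (vowel merger): tesiyot → tesiyut
  ⇒ Rashoar tesiyut
Rashoar 'tesiyut' matches the regular reflex exactly, so the pair is cognate.

yes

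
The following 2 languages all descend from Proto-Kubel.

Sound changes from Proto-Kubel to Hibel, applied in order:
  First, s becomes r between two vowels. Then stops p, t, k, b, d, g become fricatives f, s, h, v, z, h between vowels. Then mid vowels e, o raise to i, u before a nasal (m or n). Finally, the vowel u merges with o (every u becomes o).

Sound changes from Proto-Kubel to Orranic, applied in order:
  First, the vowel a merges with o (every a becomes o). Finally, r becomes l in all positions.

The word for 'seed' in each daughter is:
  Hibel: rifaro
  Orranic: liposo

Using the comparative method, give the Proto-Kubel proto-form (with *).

*ripaso

Position 1: Hibel has r, Orranic has l. Taking the neighbouring segments as reconstructed: Hibel r can only go back to *r; Orranic l could go back to *l or *r — the one source consistent with every daughter is *r.
Position 5: Hibel has r, Orranic has s. Orranic preserves s here (none of its changes turn any other segment into s), so the proto-segment is *s.
Position 4: Hibel has a, Orranic has o. Hibel preserves a here (none of its changes turn any other segment into a), so the proto-segment is *a.
Continuing position by position gives *ripaso; check it forward:
Hibel: start from *ripaso.
  rule 1 (rhotacism): ripaso → riparo
  rule 2 (intervocalic lenition): riparo → rifaro
  rule 3: no change — rifaro
  rule 4: no change — rifaro
  ⇒ Hibel rifaro
Orranic: start from *ripaso.
  rule 1 (vowel merger): ripaso → riposo
  rule 2 (unconditioned shift): riposo → liposo
  ⇒ Orranic liposo
No other proto-form is consistent with every reflex, so the reconstruction is *ripaso.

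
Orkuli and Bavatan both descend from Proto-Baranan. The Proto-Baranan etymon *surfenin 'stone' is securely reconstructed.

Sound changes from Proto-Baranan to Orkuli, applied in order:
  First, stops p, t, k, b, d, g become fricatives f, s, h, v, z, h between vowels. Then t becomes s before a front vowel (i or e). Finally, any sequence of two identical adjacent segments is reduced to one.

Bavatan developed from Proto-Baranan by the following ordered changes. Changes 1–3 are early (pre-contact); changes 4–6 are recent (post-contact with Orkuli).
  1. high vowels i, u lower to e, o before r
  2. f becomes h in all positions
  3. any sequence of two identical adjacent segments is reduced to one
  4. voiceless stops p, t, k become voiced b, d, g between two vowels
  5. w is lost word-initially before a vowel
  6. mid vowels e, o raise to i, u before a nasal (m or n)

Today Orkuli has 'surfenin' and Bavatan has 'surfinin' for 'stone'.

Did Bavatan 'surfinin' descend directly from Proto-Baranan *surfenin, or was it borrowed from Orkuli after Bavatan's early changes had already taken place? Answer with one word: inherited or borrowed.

borrowed

If inherited, *surfenin would pass through all of Bavatan's changes:
Bavatan: start from *surfenin.
  rule 1 (pre-rhotic lowering): surfenin → sorfenin
  rule 2 (unconditioned shift): sorfenin → sorhenin
  rule 3: no change — sorhenin
  rule 4: no change — sorhenin
  rule 5: no change — sorhenin
  rule 6 (pre-nasal raising): sorhenin → sorhinin
  ⇒ Bavatan sorhinin
If borrowed from Orkuli 'surfenin' after the early changes, it would undergo only the recent ones:
  rule 4 (intervocalic voicing): no change (surfenin)
  rule 5 (glide loss): no change (surfenin)
  rule 6 (pre-nasal raising): surfenin → surfinin
  ⇒ as a loan: surfinin
Bavatan 'surfinin' matches the loan outcome 'surfinin', not the inherited 'sorhinin' — it skipped the early Bavatan changes, so it was borrowed from Orkuli.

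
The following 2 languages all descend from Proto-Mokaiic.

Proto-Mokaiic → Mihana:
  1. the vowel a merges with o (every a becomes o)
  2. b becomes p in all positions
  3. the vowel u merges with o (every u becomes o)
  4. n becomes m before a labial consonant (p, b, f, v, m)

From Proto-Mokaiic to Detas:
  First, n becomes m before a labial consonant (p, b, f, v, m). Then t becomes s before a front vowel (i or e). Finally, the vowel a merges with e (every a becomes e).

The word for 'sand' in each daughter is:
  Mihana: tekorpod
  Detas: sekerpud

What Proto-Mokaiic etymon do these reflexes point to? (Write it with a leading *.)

Position 1: Mihana has t, Detas has s. Mihana preserves t here (none of its changes turn any other segment into t), so the proto-segment is *t.
Position 7: Mihana has o, Detas has u. Detas preserves u here (none of its changes turn any other segment into u), so the proto-segment is *u.
Position 4: Mihana has o, Detas has e. Taking the neighbouring segments as reconstructed: Mihana o could go back to *a or *o or *u; Detas e could go back to *a or *e — the one source consistent with every daughter is *a.
Verify the candidate proto-form against each daughter:
Mihana: *tekarpud
  tekarpud → tekorpud   [vowel merger]
  tekorpud (rule 2 does not apply)
  tekorpud → tekorpod   [vowel merger]
  tekorpod (rule 4 does not apply)
  giving Mihana tekorpod.
Detas: *tekarpud
  tekarpud (rule 1 does not apply)
  tekarpud → sekarpud   [palatalisation]
  sekarpud → sekerpud   [vowel merger]
  giving Detas sekerpud.
*tekarpud is the unique common source.

*tekarpud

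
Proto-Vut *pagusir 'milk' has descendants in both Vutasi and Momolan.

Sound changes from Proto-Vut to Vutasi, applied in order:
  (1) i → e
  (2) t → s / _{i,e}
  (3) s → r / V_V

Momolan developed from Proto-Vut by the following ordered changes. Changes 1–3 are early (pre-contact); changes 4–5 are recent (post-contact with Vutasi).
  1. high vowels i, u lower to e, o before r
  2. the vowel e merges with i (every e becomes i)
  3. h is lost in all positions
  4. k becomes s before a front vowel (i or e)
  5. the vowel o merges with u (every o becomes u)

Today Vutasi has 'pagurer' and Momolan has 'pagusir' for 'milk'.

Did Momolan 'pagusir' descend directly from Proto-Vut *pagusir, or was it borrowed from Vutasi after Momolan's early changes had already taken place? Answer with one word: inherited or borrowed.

If inherited, *pagusir would pass through all of Momolan's changes:
Momolan: *pagusir > paguser > pagusir  (by pre-rhotic lowering, vowel merger)
If borrowed from Vutasi 'pagurer' after the early changes, it would undergo only the recent ones:
  rule 4 (palatalisation): no change (pagurer)
  rule 5 (vowel merger): no change (pagurer)
  ⇒ as a loan: pagurer
Momolan 'pagusir' matches the inherited outcome exactly, so it is an inherited cognate, not a loan.

inherited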